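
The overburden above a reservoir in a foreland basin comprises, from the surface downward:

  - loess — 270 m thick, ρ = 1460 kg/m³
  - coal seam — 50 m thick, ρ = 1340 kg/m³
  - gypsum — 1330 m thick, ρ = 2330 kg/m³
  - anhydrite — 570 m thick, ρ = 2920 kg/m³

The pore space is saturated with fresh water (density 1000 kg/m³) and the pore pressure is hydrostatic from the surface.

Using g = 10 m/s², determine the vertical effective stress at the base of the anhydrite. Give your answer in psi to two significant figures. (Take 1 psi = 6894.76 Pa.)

Overburden (lithostatic) stress σ_v:
loess: 1460 kg/m³ × 10 m/s² × 270 m = 3.942×10^6 Pa = 3.942 MPa
coal seam: 1340 kg/m³ × 10 m/s² × 50 m = 6.700×10^5 Pa = 0.6700 MPa
gypsum: 2330 kg/m³ × 10 m/s² × 1330 m = 3.099×10^7 Pa = 30.99 MPa
anhydrite: 2920 kg/m³ × 10 m/s² × 570 m = 1.664×10^7 Pa = 16.64 MPa
Total = 3.942 + 0.6700 + 30.99 + 16.64 = 52.245 MPa
Pore pressure P_p = 1000 kg/m³ × 10 m/s² × 2220 m = 2.220×10^7 Pa = 22.20 MPa
Effective stress σ' = σ_v − P_p = 52.24 − 22.20 = 30.045 MPa = 4357.7 psi

4400 psi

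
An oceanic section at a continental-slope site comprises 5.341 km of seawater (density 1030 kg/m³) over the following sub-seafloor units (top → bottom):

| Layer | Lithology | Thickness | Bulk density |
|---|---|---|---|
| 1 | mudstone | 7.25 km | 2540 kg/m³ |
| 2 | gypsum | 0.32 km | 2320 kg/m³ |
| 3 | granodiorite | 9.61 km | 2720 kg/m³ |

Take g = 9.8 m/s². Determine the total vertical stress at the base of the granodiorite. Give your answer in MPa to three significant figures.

seawater: 1030 kg/m³ × 9.8 m/s² × 5341 m = 5.391×10^7 Pa = 53.91 MPa
mudstone: 2540 kg/m³ × 9.8 m/s² × 7250 m = 1.805×10^8 Pa = 180.5 MPa
gypsum: 2320 kg/m³ × 9.8 m/s² × 320 m = 7.276×10^6 Pa = 7.276 MPa
granodiorite: 2720 kg/m³ × 9.8 m/s² × 9610 m = 2.562×10^8 Pa = 256.2 MPa
Total = 53.91 + 180.5 + 7.276 + 256.2 = 497.82 MPa

498 MPa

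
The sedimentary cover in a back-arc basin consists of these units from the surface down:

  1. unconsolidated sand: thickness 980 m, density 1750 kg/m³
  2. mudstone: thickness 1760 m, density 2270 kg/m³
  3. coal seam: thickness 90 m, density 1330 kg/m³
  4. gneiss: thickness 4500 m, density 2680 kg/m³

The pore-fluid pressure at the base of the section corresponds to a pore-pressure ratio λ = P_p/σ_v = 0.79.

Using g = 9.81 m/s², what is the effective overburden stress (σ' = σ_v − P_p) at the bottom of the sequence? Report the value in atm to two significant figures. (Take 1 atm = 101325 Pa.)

360 atm

Overburden (lithostatic) stress σ_v:
unconsolidated sand: 1750 kg/m³ × 9.81 m/s² × 980 m = 1.682×10^7 Pa = 16.82 MPa
mudstone: 2270 kg/m³ × 9.81 m/s² × 1760 m = 3.919×10^7 Pa = 39.19 MPa
coal seam: 1330 kg/m³ × 9.81 m/s² × 90 m = 1.174×10^6 Pa = 1.174 MPa
gneiss: 2680 kg/m³ × 9.81 m/s² × 4500 m = 1.183×10^8 Pa = 118.3 MPa
Total = 16.82 + 39.19 + 1.174 + 118.3 = 175.50 MPa
Pore pressure P_p = λ·σ_v = 0.79 × 175.5 MPa = 138.6 MPa
Effective stress σ' = σ_v − P_p = 175.5 − 138.6 = 36.855 MPa = 363.73 atm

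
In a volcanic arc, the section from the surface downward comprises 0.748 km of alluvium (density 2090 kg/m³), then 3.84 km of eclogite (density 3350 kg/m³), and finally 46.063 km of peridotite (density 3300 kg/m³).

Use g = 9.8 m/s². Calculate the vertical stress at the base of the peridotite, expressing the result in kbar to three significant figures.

16.3 kbar

alluvium: 2090 kg/m³ × 9.8 m/s² × 748 m = 1.532×10^7 Pa = 0.1532 kbar
eclogite: 3350 kg/m³ × 9.8 m/s² × 3840 m = 1.261×10^8 Pa = 1.261 kbar
peridotite: 3300 kg/m³ × 9.8 m/s² × 46063 m = 1.490×10^9 Pa = 14.90 kbar
Total = 0.1532 + 1.261 + 14.90 = 16.311 kbar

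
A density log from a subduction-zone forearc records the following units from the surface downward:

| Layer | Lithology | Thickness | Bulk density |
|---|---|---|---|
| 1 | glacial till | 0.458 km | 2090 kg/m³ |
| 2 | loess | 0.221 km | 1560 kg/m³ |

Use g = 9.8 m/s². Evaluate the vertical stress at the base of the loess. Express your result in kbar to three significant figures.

0.128 kbar

glacial till: 2090 kg/m³ × 9.8 m/s² × 458 m = 9.381×10^6 Pa = 0.09381 kbar
loess: 1560 kg/m³ × 9.8 m/s² × 221 m = 3.379×10^6 Pa = 0.03379 kbar
Total = 0.09381 + 0.03379 = 0.12759 kbar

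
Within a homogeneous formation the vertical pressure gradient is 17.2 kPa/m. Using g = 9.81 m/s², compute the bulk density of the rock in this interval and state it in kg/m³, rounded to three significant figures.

1750 kg/m³

ρ = (dP/dz)/g = 17.2 kPa/m / 9.81 m/s² = 17200 Pa/m / 9.81 m/s² = 1753.3 kg/m³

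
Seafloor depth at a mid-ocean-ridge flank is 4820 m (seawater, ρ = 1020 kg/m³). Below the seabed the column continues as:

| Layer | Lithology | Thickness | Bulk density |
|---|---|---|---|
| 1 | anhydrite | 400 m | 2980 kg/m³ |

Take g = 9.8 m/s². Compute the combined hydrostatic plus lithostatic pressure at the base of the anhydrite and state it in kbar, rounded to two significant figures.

seawater: 1020 kg/m³ × 9.8 m/s² × 4820 m = 4.818×10^7 Pa = 0.4818 kbar
anhydrite: 2980 kg/m³ × 9.8 m/s² × 400 m = 1.168×10^7 Pa = 0.1168 kbar
Total = 0.4818 + 0.1168 = 0.59862 kbar

0.60 kbar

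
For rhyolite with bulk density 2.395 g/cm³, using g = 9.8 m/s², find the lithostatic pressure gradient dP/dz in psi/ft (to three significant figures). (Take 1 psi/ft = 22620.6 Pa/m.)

1.04 psi/ft

dP/dz = ρg = 2395 kg/m³ × 9.8 m/s² = 23471 Pa/m
= 23471 Pa/m × (1 psi/ft / 22621 Pa/m) = 1.0376 psi/ft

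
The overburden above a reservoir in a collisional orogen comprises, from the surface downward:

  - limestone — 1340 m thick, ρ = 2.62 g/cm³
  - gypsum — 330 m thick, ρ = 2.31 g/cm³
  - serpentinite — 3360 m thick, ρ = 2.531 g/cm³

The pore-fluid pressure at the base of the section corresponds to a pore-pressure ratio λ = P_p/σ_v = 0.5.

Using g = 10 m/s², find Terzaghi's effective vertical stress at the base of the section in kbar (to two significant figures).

0.64 kbar

Overburden (lithostatic) stress σ_v:
limestone: 2620 kg/m³ × 10 m/s² × 1340 m = 3.511×10^7 Pa = 35.11 MPa
gypsum: 2310 kg/m³ × 10 m/s² × 330 m = 7.623×10^6 Pa = 7.623 MPa
serpentinite: 2531 kg/m³ × 10 m/s² × 3360 m = 8.504×10^7 Pa = 85.04 MPa
Total = 35.11 + 7.623 + 85.04 = 127.77 MPa
Pore pressure P_p = λ·σ_v = 0.5 × 127.8 MPa = 63.89 MPa
Effective stress σ' = σ_v − P_p = 127.8 − 63.89 = 63.886 MPa = 0.63886 kbar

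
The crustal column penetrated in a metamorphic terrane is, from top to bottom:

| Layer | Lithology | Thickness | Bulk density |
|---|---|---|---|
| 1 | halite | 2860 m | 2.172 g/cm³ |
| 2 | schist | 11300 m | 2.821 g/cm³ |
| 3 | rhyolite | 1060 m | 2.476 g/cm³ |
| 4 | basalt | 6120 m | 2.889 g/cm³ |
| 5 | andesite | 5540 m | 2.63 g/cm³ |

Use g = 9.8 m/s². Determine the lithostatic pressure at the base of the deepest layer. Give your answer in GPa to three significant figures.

halite: 2172 kg/m³ × 9.8 m/s² × 2860 m = 6.088×10^7 Pa = 0.06088 GPa
schist: 2821 kg/m³ × 9.8 m/s² × 11300 m = 3.124×10^8 Pa = 0.3124 GPa
rhyolite: 2476 kg/m³ × 9.8 m/s² × 1060 m = 2.572×10^7 Pa = 0.02572 GPa
basalt: 2889 kg/m³ × 9.8 m/s² × 6120 m = 1.733×10^8 Pa = 0.1733 GPa
andesite: 2630 kg/m³ × 9.8 m/s² × 5540 m = 1.428×10^8 Pa = 0.1428 GPa
Total = 0.06088 + 0.3124 + 0.02572 + 0.1733 + 0.1428 = 0.71505 GPa

0.715 GPa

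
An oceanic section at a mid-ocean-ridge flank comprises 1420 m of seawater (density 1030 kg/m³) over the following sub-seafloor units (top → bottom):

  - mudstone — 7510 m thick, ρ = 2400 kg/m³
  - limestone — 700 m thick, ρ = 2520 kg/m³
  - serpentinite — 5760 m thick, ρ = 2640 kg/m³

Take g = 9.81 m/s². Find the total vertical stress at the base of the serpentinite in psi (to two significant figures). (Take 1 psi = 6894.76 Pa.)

seawater: 1030 kg/m³ × 9.81 m/s² × 1420 m = 1.435×10^7 Pa = 2081 psi
mudstone: 2400 kg/m³ × 9.81 m/s² × 7510 m = 1.768×10^8 Pa = 25645 psi
limestone: 2520 kg/m³ × 9.81 m/s² × 700 m = 1.730×10^7 Pa = 2510 psi
serpentinite: 2640 kg/m³ × 9.81 m/s² × 5760 m = 1.492×10^8 Pa = 21636 psi
Total = 2081 + 25645 + 2510 + 21636 = 51872 psi

52000 psi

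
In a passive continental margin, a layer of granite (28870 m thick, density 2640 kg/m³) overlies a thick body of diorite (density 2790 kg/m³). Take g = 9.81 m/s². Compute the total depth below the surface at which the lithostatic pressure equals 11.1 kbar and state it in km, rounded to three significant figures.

42.1 km

Pressure at base of upper layers: 2640×9.81×28870 = 7.477×10^8 Pa = 7.477 kbar
Remaining pressure to be supplied by diorite: 1.110×10^9 − 7.477×10^8 = 3.623×10^8 Pa
Additional depth in diorite = 3.623×10^8 Pa / (2790 kg/m³ × 9.81 m/s²) = 13238 m
Total depth = 28870 m + 13238 m = 42108 m
= 42.108 km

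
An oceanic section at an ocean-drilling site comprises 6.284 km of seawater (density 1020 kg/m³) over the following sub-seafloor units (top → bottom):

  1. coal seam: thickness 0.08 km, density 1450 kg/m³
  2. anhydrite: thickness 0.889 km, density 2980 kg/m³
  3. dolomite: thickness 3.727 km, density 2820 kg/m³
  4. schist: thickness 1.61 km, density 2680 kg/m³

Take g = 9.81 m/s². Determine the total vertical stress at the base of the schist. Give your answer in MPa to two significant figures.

240 MPa

seawater: 1020 kg/m³ × 9.81 m/s² × 6284 m = 6.288×10^7 Pa = 62.88 MPa
coal seam: 1450 kg/m³ × 9.81 m/s² × 80 m = 1.138×10^6 Pa = 1.138 MPa
anhydrite: 2980 kg/m³ × 9.81 m/s² × 889 m = 2.599×10^7 Pa = 25.99 MPa
dolomite: 2820 kg/m³ × 9.81 m/s² × 3727 m = 1.031×10^8 Pa = 103.1 MPa
schist: 2680 kg/m³ × 9.81 m/s² × 1610 m = 4.233×10^7 Pa = 42.33 MPa
Total = 62.88 + 1.138 + 25.99 + 103.1 + 42.33 = 235.44 MPa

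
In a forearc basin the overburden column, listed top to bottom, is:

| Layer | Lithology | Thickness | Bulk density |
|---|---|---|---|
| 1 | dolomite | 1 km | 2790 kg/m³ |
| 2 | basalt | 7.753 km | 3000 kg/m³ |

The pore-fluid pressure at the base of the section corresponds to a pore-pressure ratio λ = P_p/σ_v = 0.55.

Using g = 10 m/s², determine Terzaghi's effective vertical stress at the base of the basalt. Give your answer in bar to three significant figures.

Overburden (lithostatic) stress σ_v:
dolomite: 2790 kg/m³ × 10 m/s² × 1000 m = 2.790×10^7 Pa = 27.90 MPa
basalt: 3000 kg/m³ × 10 m/s² × 7753 m = 2.326×10^8 Pa = 232.6 MPa
Total = 27.90 + 232.6 = 260.49 MPa
Pore pressure P_p = λ·σ_v = 0.55 × 260.5 MPa = 143.3 MPa
Effective stress σ' = σ_v − P_p = 260.5 − 143.3 = 117.22 MPa = 1172.2 bar

1170 bar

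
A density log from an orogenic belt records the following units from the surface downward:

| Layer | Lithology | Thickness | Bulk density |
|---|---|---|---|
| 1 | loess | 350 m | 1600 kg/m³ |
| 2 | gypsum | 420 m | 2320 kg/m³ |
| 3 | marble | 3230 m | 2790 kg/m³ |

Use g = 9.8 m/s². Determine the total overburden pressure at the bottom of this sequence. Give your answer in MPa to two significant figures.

100 MPa

loess: 1600 kg/m³ × 9.8 m/s² × 350 m = 5.488×10^6 Pa = 5.488 MPa
gypsum: 2320 kg/m³ × 9.8 m/s² × 420 m = 9.549×10^6 Pa = 9.549 MPa
marble: 2790 kg/m³ × 9.8 m/s² × 3230 m = 8.831×10^7 Pa = 88.31 MPa
Total = 5.488 + 9.549 + 88.31 = 103.35 MPa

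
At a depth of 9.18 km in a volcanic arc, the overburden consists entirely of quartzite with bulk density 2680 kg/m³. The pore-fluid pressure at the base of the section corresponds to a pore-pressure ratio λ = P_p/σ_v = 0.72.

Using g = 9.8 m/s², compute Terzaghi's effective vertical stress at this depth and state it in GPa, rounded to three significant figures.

0.0675 GPa

Overburden (lithostatic) stress σ_v:
quartzite: 2680 kg/m³ × 9.8 m/s² × 9180 m = 2.411×10^8 Pa = 241.1 MPa
Pore pressure P_p = λ·σ_v = 0.72 × 241.1 MPa = 173.6 MPa
Effective stress σ' = σ_v − P_p = 241.1 − 173.6 = 67.509 MPa = 0.067509 GPa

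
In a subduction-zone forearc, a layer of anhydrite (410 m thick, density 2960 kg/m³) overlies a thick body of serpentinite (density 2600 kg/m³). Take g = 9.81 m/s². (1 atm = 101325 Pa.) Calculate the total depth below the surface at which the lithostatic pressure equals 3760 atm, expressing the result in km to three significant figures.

Pressure at base of upper layers: 2960×9.81×410 = 1.191×10^7 Pa = 117.5 atm
Remaining pressure to be supplied by serpentinite: 3.810×10^8 − 1.191×10^7 = 3.691×10^8 Pa
Additional depth in serpentinite = 3.691×10^8 Pa / (2600 kg/m³ × 9.81 m/s²) = 14470 m
Total depth = 410 m + 14470 m = 14880 m
= 14.880 km

14.9 km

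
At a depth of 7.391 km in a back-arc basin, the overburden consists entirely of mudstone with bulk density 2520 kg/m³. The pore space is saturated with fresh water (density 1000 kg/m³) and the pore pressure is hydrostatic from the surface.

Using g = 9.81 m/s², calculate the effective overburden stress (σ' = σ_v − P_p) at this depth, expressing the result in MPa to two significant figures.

Overburden (lithostatic) stress σ_v:
mudstone: 2520 kg/m³ × 9.81 m/s² × 7391 m = 1.827×10^8 Pa = 182.7 MPa
Pore pressure P_p = 1000 kg/m³ × 9.81 m/s² × 7391 m = 7.251×10^7 Pa = 72.51 MPa
Effective stress σ' = σ_v − P_p = 182.7 − 72.51 = 110.21 MPa

110 MPa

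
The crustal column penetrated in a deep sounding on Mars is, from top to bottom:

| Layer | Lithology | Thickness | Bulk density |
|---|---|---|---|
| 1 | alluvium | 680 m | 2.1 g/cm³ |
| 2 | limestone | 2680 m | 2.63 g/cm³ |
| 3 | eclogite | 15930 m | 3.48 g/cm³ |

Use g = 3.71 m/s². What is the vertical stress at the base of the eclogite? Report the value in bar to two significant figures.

2400 bar

alluvium: 2100 kg/m³ × 3.71 m/s² × 680 m = 5.298×10^6 Pa = 52.98 bar
limestone: 2630 kg/m³ × 3.71 m/s² × 2680 m = 2.615×10^7 Pa = 261.5 bar
eclogite: 3480 kg/m³ × 3.71 m/s² × 15930 m = 2.057×10^8 Pa = 2057 bar
Total = 52.98 + 261.5 + 2057 = 2371.2 bar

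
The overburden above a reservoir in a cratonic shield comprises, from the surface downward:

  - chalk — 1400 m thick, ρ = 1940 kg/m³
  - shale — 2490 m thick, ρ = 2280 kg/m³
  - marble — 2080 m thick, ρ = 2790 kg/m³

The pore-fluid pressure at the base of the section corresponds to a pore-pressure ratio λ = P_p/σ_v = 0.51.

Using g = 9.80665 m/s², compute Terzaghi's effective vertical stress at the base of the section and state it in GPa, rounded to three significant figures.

0.0682 GPa

Overburden (lithostatic) stress σ_v:
chalk: 1940 kg/m³ × 9.80665 m/s² × 1400 m = 2.663×10^7 Pa = 26.63 MPa
shale: 2280 kg/m³ × 9.80665 m/s² × 2490 m = 5.567×10^7 Pa = 55.67 MPa
marble: 2790 kg/m³ × 9.80665 m/s² × 2080 m = 5.691×10^7 Pa = 56.91 MPa
Total = 26.63 + 55.67 + 56.91 = 139.22 MPa
Pore pressure P_p = λ·σ_v = 0.51 × 139.2 MPa = 71.00 MPa
Effective stress σ' = σ_v − P_p = 139.2 − 71.00 = 68.217 MPa = 0.068217 GPa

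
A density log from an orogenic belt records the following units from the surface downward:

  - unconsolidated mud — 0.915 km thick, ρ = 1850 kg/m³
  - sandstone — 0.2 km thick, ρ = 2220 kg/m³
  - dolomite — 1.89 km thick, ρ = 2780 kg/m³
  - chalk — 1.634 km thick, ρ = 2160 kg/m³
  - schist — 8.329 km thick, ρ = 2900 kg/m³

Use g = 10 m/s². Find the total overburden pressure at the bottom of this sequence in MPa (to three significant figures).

unconsolidated mud: 1850 kg/m³ × 10 m/s² × 915 m = 1.693×10^7 Pa = 16.93 MPa
sandstone: 2220 kg/m³ × 10 m/s² × 200 m = 4.440×10^6 Pa = 4.440 MPa
dolomite: 2780 kg/m³ × 10 m/s² × 1890 m = 5.254×10^7 Pa = 52.54 MPa
chalk: 2160 kg/m³ × 10 m/s² × 1634 m = 3.529×10^7 Pa = 35.29 MPa
schist: 2900 kg/m³ × 10 m/s² × 8329 m = 2.415×10^8 Pa = 241.5 MPa
Total = 16.93 + 4.440 + 52.54 + 35.29 + 241.5 = 350.74 MPa

351 MPa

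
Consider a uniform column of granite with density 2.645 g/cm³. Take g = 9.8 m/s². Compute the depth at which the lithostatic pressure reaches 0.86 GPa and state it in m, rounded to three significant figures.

h = P/(ρg) = 0.86 GPa / (2645 kg/m³ × 9.8 m/s²) = 8.600×10^8 Pa / 25921 Pa/m = 33178 m

33200 m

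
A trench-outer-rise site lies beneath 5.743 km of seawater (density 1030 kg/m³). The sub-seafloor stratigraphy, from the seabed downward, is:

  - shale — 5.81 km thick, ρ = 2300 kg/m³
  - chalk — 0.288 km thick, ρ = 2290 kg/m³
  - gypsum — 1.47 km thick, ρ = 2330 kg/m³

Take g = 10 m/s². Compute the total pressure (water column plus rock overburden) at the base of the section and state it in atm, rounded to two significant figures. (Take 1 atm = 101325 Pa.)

2300 atm

seawater: 1030 kg/m³ × 10 m/s² × 5743 m = 5.915×10^7 Pa = 583.8 atm
shale: 2300 kg/m³ × 10 m/s² × 5810 m = 1.336×10^8 Pa = 1319 atm
chalk: 2290 kg/m³ × 10 m/s² × 288 m = 6.595×10^6 Pa = 65.09 atm
gypsum: 2330 kg/m³ × 10 m/s² × 1470 m = 3.425×10^7 Pa = 338.0 atm
Total = 583.8 + 1319 + 65.09 + 338.0 = 2305.7 atm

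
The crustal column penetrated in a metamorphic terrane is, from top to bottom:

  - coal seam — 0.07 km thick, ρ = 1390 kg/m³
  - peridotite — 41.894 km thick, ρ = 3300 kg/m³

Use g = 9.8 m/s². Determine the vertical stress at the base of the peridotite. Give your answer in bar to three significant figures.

coal seam: 1390 kg/m³ × 9.8 m/s² × 70 m = 9.535×10^5 Pa = 9.535 bar
peridotite: 3300 kg/m³ × 9.8 m/s² × 41894 m = 1.355×10^9 Pa = 13549 bar
Total = 9.535 + 13549 = 13558 bar

13600 bar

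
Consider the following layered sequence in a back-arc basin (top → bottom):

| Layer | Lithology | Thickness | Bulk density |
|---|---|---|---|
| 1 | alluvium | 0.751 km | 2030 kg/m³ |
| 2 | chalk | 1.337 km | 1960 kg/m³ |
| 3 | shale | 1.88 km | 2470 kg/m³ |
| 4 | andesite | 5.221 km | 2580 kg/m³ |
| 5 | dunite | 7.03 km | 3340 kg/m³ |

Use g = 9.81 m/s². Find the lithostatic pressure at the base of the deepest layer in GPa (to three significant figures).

alluvium: 2030 kg/m³ × 9.81 m/s² × 751 m = 1.496×10^7 Pa = 0.01496 GPa
chalk: 1960 kg/m³ × 9.81 m/s² × 1337 m = 2.571×10^7 Pa = 0.02571 GPa
shale: 2470 kg/m³ × 9.81 m/s² × 1880 m = 4.555×10^7 Pa = 0.04555 GPa
andesite: 2580 kg/m³ × 9.81 m/s² × 5221 m = 1.321×10^8 Pa = 0.1321 GPa
dunite: 3340 kg/m³ × 9.81 m/s² × 7030 m = 2.303×10^8 Pa = 0.2303 GPa
Total = 0.01496 + 0.02571 + 0.04555 + 0.1321 + 0.2303 = 0.44870 GPa

0.449 GPa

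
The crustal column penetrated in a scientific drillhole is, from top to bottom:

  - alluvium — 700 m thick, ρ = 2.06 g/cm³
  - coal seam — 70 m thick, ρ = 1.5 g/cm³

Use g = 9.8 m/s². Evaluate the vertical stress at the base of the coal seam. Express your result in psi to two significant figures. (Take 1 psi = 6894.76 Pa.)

2200 psi

alluvium: 2060 kg/m³ × 9.8 m/s² × 700 m = 1.413×10^7 Pa = 2050 psi
coal seam: 1500 kg/m³ × 9.8 m/s² × 70 m = 1.029×10^6 Pa = 149.2 psi
Total = 2050 + 149.2 = 2198.9 psi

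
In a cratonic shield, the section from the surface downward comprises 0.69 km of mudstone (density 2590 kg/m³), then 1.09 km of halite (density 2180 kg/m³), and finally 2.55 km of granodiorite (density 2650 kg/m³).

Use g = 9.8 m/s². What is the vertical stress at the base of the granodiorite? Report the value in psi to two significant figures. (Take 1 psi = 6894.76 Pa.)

16000 psi

mudstone: 2590 kg/m³ × 9.8 m/s² × 690 m = 1.751×10^7 Pa = 2540 psi
halite: 2180 kg/m³ × 9.8 m/s² × 1090 m = 2.329×10^7 Pa = 3377 psi
granodiorite: 2650 kg/m³ × 9.8 m/s² × 2550 m = 6.622×10^7 Pa = 9605 psi
Total = 2540 + 3377 + 9605 = 15522 psi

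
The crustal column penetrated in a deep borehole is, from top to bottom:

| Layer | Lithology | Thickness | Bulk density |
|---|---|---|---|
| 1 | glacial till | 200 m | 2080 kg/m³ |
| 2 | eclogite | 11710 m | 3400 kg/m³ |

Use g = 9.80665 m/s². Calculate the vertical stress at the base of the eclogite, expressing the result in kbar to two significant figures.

3.9 kbar

glacial till: 2080 kg/m³ × 9.80665 m/s² × 200 m = 4.080×10^6 Pa = 0.04080 kbar
eclogite: 3400 kg/m³ × 9.80665 m/s² × 11710 m = 3.904×10^8 Pa = 3.904 kbar
Total = 0.04080 + 3.904 = 3.9452 kbar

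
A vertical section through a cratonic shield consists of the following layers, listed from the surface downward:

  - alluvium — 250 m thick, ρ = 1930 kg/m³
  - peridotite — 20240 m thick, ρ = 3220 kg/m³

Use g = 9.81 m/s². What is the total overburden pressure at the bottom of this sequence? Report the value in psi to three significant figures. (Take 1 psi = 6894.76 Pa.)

93400 psi

alluvium: 1930 kg/m³ × 9.81 m/s² × 250 m = 4.733×10^6 Pa = 686.5 psi
peridotite: 3220 kg/m³ × 9.81 m/s² × 20240 m = 6.393×10^8 Pa = 92729 psi
Total = 686.5 + 92729 = 93416 psi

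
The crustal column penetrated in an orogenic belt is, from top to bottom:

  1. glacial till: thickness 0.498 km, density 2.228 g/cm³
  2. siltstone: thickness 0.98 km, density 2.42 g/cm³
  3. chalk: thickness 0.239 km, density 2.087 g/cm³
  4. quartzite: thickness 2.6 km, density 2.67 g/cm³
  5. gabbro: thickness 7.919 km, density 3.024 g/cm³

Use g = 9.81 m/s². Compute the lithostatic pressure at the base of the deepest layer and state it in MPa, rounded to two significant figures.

340 MPa

glacial till: 2228 kg/m³ × 9.81 m/s² × 498 m = 1.088×10^7 Pa = 10.88 MPa
siltstone: 2420 kg/m³ × 9.81 m/s² × 980 m = 2.327×10^7 Pa = 23.27 MPa
chalk: 2087 kg/m³ × 9.81 m/s² × 239 m = 4.893×10^6 Pa = 4.893 MPa
quartzite: 2670 kg/m³ × 9.81 m/s² × 2600 m = 6.810×10^7 Pa = 68.10 MPa
gabbro: 3024 kg/m³ × 9.81 m/s² × 7919 m = 2.349×10^8 Pa = 234.9 MPa
Total = 10.88 + 23.27 + 4.893 + 68.10 + 234.9 = 342.06 MPa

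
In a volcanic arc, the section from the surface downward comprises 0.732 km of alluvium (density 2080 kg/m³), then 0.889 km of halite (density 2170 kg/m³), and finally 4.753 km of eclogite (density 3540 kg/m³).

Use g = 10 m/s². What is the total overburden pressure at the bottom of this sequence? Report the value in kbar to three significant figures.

2.03 kbar

alluvium: 2080 kg/m³ × 10 m/s² × 732 m = 1.523×10^7 Pa = 0.1523 kbar
halite: 2170 kg/m³ × 10 m/s² × 889 m = 1.929×10^7 Pa = 0.1929 kbar
eclogite: 3540 kg/m³ × 10 m/s² × 4753 m = 1.683×10^8 Pa = 1.683 kbar
Total = 0.1523 + 0.1929 + 1.683 = 2.0277 kbar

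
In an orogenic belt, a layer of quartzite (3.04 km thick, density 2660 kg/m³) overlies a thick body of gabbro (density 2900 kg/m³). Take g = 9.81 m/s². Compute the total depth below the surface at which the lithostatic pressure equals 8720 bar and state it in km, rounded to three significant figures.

Pressure at base of upper layers: 2660×9.81×3040 = 7.933×10^7 Pa = 793.3 bar
Remaining pressure to be supplied by gabbro: 8.720×10^8 − 7.933×10^7 = 7.927×10^8 Pa
Additional depth in gabbro = 7.927×10^8 Pa / (2900 kg/m³ × 9.81 m/s²) = 27863 m
Total depth = 3040 m + 27863 m = 30903 m
= 30.903 km

30.9 km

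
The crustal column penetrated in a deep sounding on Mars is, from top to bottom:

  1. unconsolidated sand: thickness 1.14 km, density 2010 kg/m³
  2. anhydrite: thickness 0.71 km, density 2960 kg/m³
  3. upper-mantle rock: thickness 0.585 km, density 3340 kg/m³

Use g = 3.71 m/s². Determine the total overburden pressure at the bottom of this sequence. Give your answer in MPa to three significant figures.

23.5 MPa

unconsolidated sand: 2010 kg/m³ × 3.71 m/s² × 1140 m = 8.501×10^6 Pa = 8.501 MPa
anhydrite: 2960 kg/m³ × 3.71 m/s² × 710 m = 7.797×10^6 Pa = 7.797 MPa
upper-mantle rock: 3340 kg/m³ × 3.71 m/s² × 585 m = 7.249×10^6 Pa = 7.249 MPa
Total = 8.501 + 7.797 + 7.249 = 23.547 MPa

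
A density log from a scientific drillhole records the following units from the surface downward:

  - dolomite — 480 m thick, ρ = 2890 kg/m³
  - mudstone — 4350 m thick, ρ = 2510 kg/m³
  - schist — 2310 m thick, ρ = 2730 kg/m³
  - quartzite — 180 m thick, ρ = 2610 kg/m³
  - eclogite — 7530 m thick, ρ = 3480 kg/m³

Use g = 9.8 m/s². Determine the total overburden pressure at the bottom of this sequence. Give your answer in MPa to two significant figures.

440 MPa

dolomite: 2890 kg/m³ × 9.8 m/s² × 480 m = 1.359×10^7 Pa = 13.59 MPa
mudstone: 2510 kg/m³ × 9.8 m/s² × 4350 m = 1.070×10^8 Pa = 107.0 MPa
schist: 2730 kg/m³ × 9.8 m/s² × 2310 m = 6.180×10^7 Pa = 61.80 MPa
quartzite: 2610 kg/m³ × 9.8 m/s² × 180 m = 4.604×10^6 Pa = 4.604 MPa
eclogite: 3480 kg/m³ × 9.8 m/s² × 7530 m = 2.568×10^8 Pa = 256.8 MPa
Total = 13.59 + 107.0 + 61.80 + 4.604 + 256.8 = 443.80 MPa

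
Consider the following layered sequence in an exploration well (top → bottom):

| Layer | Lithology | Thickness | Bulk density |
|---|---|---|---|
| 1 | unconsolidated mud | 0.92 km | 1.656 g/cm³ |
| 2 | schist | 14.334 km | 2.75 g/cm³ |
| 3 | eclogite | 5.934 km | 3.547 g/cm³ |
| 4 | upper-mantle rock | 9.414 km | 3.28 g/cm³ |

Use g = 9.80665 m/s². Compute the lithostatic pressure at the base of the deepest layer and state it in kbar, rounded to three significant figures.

9.11 kbar

unconsolidated mud: 1656 kg/m³ × 9.80665 m/s² × 920 m = 1.494×10^7 Pa = 0.1494 kbar
schist: 2750 kg/m³ × 9.80665 m/s² × 14334 m = 3.866×10^8 Pa = 3.866 kbar
eclogite: 3547 kg/m³ × 9.80665 m/s² × 5934 m = 2.064×10^8 Pa = 2.064 kbar
upper-mantle rock: 3280 kg/m³ × 9.80665 m/s² × 9414 m = 3.028×10^8 Pa = 3.028 kbar
Total = 0.1494 + 3.866 + 2.064 + 3.028 = 9.1072 kbar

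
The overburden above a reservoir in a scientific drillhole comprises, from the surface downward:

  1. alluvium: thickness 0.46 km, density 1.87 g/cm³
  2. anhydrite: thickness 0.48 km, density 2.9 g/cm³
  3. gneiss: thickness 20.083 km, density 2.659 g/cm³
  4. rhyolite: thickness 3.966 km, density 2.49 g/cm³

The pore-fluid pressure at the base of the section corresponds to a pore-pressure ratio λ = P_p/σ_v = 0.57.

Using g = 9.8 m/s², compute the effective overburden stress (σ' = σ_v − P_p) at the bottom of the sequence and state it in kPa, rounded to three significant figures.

Overburden (lithostatic) stress σ_v:
alluvium: 1870 kg/m³ × 9.8 m/s² × 460 m = 8.430×10^6 Pa = 8.430 MPa
anhydrite: 2900 kg/m³ × 9.8 m/s² × 480 m = 1.364×10^7 Pa = 13.64 MPa
gneiss: 2659 kg/m³ × 9.8 m/s² × 20083 m = 5.233×10^8 Pa = 523.3 MPa
rhyolite: 2490 kg/m³ × 9.8 m/s² × 3966 m = 9.678×10^7 Pa = 96.78 MPa
Total = 8.430 + 13.64 + 523.3 + 96.78 = 642.18 MPa
Pore pressure P_p = λ·σ_v = 0.57 × 642.2 MPa = 366.0 MPa
Effective stress σ' = σ_v − P_p = 642.2 − 366.0 = 276.14 MPa = 2.7614×10^5 kPa

276000 kPa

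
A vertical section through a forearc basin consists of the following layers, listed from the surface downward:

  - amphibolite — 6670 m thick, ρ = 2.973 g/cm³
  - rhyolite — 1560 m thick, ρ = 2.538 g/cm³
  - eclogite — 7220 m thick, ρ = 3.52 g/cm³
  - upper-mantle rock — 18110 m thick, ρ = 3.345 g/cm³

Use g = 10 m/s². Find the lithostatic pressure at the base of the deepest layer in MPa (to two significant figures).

amphibolite: 2973 kg/m³ × 10 m/s² × 6670 m = 1.983×10^8 Pa = 198.3 MPa
rhyolite: 2538 kg/m³ × 10 m/s² × 1560 m = 3.959×10^7 Pa = 39.59 MPa
eclogite: 3520 kg/m³ × 10 m/s² × 7220 m = 2.541×10^8 Pa = 254.1 MPa
upper-mantle rock: 3345 kg/m³ × 10 m/s² × 18110 m = 6.058×10^8 Pa = 605.8 MPa
Total = 198.3 + 39.59 + 254.1 + 605.8 = 1097.8 MPa

1100 MPa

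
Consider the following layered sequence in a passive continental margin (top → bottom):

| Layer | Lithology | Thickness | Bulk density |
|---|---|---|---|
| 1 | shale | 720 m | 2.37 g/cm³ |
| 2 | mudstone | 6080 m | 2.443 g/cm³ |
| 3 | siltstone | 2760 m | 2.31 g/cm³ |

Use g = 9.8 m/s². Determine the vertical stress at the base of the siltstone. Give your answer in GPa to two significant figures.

0.22 GPa

shale: 2370 kg/m³ × 9.8 m/s² × 720 m = 1.672×10^7 Pa = 0.01672 GPa
mudstone: 2443 kg/m³ × 9.8 m/s² × 6080 m = 1.456×10^8 Pa = 0.1456 GPa
siltstone: 2310 kg/m³ × 9.8 m/s² × 2760 m = 6.248×10^7 Pa = 0.06248 GPa
Total = 0.01672 + 0.1456 + 0.06248 = 0.22477 GPa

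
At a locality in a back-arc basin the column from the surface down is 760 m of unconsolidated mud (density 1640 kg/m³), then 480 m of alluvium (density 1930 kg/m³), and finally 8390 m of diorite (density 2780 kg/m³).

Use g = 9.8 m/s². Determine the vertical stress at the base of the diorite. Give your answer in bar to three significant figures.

unconsolidated mud: 1640 kg/m³ × 9.8 m/s² × 760 m = 1.221×10^7 Pa = 122.1 bar
alluvium: 1930 kg/m³ × 9.8 m/s² × 480 m = 9.079×10^6 Pa = 90.79 bar
diorite: 2780 kg/m³ × 9.8 m/s² × 8390 m = 2.286×10^8 Pa = 2286 bar
Total = 122.1 + 90.79 + 2286 = 2498.7 bar

2500 bar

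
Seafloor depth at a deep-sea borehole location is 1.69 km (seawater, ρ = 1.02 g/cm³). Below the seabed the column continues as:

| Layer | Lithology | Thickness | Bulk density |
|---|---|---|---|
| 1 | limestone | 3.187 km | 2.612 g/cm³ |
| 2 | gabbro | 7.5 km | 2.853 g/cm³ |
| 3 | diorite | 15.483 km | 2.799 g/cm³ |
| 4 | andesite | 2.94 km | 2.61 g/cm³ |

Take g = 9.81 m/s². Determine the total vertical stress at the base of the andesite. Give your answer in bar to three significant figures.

8090 bar

seawater: 1020 kg/m³ × 9.81 m/s² × 1690 m = 1.691×10^7 Pa = 169.1 bar
limestone: 2612 kg/m³ × 9.81 m/s² × 3187 m = 8.166×10^7 Pa = 816.6 bar
gabbro: 2853 kg/m³ × 9.81 m/s² × 7500 m = 2.099×10^8 Pa = 2099 bar
diorite: 2799 kg/m³ × 9.81 m/s² × 15483 m = 4.251×10^8 Pa = 4251 bar
andesite: 2610 kg/m³ × 9.81 m/s² × 2940 m = 7.528×10^7 Pa = 752.8 bar
Total = 169.1 + 816.6 + 2099 + 4251 + 752.8 = 8088.9 bar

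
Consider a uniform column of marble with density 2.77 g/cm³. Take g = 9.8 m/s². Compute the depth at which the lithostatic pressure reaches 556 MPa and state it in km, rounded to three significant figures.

20.5 km

h = P/(ρg) = 556 MPa / (2770 kg/m³ × 9.8 m/s²) = 5.560×10^8 Pa / 27146 Pa/m = 20482 m
= 20.482 km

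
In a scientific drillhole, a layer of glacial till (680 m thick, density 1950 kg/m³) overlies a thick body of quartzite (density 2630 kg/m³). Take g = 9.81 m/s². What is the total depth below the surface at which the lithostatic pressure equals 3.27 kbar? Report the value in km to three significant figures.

12.9 km

Pressure at base of upper layers: 1950×9.81×680 = 1.301×10^7 Pa = 0.1301 kbar
Remaining pressure to be supplied by quartzite: 3.270×10^8 − 1.301×10^7 = 3.140×10^8 Pa
Additional depth in quartzite = 3.140×10^8 Pa / (2630 kg/m³ × 9.81 m/s²) = 12170 m
Total depth = 680 m + 12170 m = 12850 m
= 12.850 km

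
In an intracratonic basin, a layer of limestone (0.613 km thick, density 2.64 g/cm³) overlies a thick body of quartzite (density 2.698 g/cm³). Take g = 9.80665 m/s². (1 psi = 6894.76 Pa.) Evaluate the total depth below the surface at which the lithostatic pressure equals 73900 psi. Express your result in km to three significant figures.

19.3 km

Pressure at base of upper layers: 2640×9.80665×613 = 1.587×10^7 Pa = 2302 psi
Remaining pressure to be supplied by quartzite: 5.095×10^8 − 1.587×10^7 = 4.937×10^8 Pa
Additional depth in quartzite = 4.937×10^8 Pa / (2698 kg/m³ × 9.80665 m/s²) = 18658 m
Total depth = 613 m + 18658 m = 19271 m
= 19.271 km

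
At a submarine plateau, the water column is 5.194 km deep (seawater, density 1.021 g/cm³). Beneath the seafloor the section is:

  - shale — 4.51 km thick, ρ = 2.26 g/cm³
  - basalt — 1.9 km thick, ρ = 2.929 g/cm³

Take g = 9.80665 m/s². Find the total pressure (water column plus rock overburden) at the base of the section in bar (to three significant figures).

2070 bar

seawater: 1021 kg/m³ × 9.80665 m/s² × 5194 m = 5.201×10^7 Pa = 520.1 bar
shale: 2260 kg/m³ × 9.80665 m/s² × 4510 m = 9.996×10^7 Pa = 999.6 bar
basalt: 2929 kg/m³ × 9.80665 m/s² × 1900 m = 5.457×10^7 Pa = 545.7 bar
Total = 520.1 + 999.6 + 545.7 = 2065.4 bar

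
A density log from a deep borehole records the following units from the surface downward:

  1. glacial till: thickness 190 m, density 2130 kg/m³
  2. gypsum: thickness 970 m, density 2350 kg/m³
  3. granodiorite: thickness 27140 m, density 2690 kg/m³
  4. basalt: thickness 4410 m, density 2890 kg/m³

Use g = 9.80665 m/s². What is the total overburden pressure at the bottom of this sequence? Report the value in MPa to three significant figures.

867 MPa

glacial till: 2130 kg/m³ × 9.80665 m/s² × 190 m = 3.969×10^6 Pa = 3.969 MPa
gypsum: 2350 kg/m³ × 9.80665 m/s² × 970 m = 2.235×10^7 Pa = 22.35 MPa
granodiorite: 2690 kg/m³ × 9.80665 m/s² × 27140 m = 7.160×10^8 Pa = 716.0 MPa
basalt: 2890 kg/m³ × 9.80665 m/s² × 4410 m = 1.250×10^8 Pa = 125.0 MPa
Total = 3.969 + 22.35 + 716.0 + 125.0 = 867.26 MPa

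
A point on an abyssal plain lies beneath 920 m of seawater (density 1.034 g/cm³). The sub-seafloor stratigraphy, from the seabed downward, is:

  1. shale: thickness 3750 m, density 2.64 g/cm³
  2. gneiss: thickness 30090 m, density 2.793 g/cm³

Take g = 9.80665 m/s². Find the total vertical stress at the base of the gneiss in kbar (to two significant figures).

seawater: 1034 kg/m³ × 9.80665 m/s² × 920 m = 9.329×10^6 Pa = 0.09329 kbar
shale: 2640 kg/m³ × 9.80665 m/s² × 3750 m = 9.709×10^7 Pa = 0.9709 kbar
gneiss: 2793 kg/m³ × 9.80665 m/s² × 30090 m = 8.242×10^8 Pa = 8.242 kbar
Total = 0.09329 + 0.9709 + 8.242 = 9.3058 kbar

9.3 kbar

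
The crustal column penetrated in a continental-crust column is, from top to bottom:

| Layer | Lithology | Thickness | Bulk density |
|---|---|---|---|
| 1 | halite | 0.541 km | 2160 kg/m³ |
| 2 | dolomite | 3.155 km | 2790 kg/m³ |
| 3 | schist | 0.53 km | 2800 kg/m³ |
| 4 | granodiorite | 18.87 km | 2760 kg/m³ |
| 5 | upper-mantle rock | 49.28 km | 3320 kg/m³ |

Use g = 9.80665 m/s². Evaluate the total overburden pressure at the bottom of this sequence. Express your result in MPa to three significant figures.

halite: 2160 kg/m³ × 9.80665 m/s² × 541 m = 1.146×10^7 Pa = 11.46 MPa
dolomite: 2790 kg/m³ × 9.80665 m/s² × 3155 m = 8.632×10^7 Pa = 86.32 MPa
schist: 2800 kg/m³ × 9.80665 m/s² × 530 m = 1.455×10^7 Pa = 14.55 MPa
granodiorite: 2760 kg/m³ × 9.80665 m/s² × 18870 m = 5.107×10^8 Pa = 510.7 MPa
upper-mantle rock: 3320 kg/m³ × 9.80665 m/s² × 49280 m = 1.604×10^9 Pa = 1604 MPa
Total = 11.46 + 86.32 + 14.55 + 510.7 + 1604 = 2227.5 MPa

2230 MPa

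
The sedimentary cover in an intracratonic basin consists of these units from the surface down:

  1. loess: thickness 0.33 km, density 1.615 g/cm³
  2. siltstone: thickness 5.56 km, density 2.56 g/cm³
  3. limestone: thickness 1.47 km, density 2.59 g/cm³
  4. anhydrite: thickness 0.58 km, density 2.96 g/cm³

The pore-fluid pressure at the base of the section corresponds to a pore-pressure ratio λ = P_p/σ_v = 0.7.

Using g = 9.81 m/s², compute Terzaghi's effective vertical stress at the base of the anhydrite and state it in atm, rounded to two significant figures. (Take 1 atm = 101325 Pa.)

Overburden (lithostatic) stress σ_v:
loess: 1615 kg/m³ × 9.81 m/s² × 330 m = 5.228×10^6 Pa = 5.228 MPa
siltstone: 2560 kg/m³ × 9.81 m/s² × 5560 m = 1.396×10^8 Pa = 139.6 MPa
limestone: 2590 kg/m³ × 9.81 m/s² × 1470 m = 3.735×10^7 Pa = 37.35 MPa
anhydrite: 2960 kg/m³ × 9.81 m/s² × 580 m = 1.684×10^7 Pa = 16.84 MPa
Total = 5.228 + 139.6 + 37.35 + 16.84 = 199.05 MPa
Pore pressure P_p = λ·σ_v = 0.7 × 199.1 MPa = 139.3 MPa
Effective stress σ' = σ_v − P_p = 199.1 − 139.3 = 59.715 MPa = 589.35 atm

590 atm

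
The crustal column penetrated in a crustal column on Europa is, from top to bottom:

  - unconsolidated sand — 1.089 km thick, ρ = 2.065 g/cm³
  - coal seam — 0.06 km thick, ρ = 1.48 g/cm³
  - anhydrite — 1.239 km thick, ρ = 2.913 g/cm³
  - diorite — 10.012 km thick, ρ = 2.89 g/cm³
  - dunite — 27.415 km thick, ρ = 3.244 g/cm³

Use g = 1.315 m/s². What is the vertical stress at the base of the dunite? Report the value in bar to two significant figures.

1600 bar

unconsolidated sand: 2065 kg/m³ × 1.315 m/s² × 1089 m = 2.957×10^6 Pa = 29.57 bar
coal seam: 1480 kg/m³ × 1.315 m/s² × 60 m = 1.168×10^5 Pa = 1.168 bar
anhydrite: 2913 kg/m³ × 1.315 m/s² × 1239 m = 4.746×10^6 Pa = 47.46 bar
diorite: 2890 kg/m³ × 1.315 m/s² × 10012 m = 3.805×10^7 Pa = 380.5 bar
dunite: 3244 kg/m³ × 1.315 m/s² × 27415 m = 1.169×10^8 Pa = 1169 bar
Total = 29.57 + 1.168 + 47.46 + 380.5 + 1169 = 1628.2 bar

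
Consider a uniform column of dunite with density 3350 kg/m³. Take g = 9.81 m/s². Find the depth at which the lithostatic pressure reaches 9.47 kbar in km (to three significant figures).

h = P/(ρg) = 9.47 kbar / (3350 kg/m³ × 9.81 m/s²) = 9.470×10^8 Pa / 32864 Pa/m = 28816 m
= 28.816 km

28.8 km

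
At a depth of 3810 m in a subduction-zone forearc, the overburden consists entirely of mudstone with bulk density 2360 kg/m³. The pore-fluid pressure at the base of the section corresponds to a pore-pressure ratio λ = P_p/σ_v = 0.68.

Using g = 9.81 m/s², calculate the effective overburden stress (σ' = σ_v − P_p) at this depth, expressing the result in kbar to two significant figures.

0.28 kbar

Overburden (lithostatic) stress σ_v:
mudstone: 2360 kg/m³ × 9.81 m/s² × 3810 m = 8.821×10^7 Pa = 88.21 MPa
Pore pressure P_p = λ·σ_v = 0.68 × 88.21 MPa = 59.98 MPa
Effective stress σ' = σ_v − P_p = 88.21 − 59.98 = 28.226 MPa = 0.28226 kbar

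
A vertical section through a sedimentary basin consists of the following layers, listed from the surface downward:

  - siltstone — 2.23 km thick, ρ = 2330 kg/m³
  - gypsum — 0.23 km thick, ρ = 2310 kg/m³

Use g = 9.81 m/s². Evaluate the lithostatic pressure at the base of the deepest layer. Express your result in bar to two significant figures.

560 bar

siltstone: 2330 kg/m³ × 9.81 m/s² × 2230 m = 5.097×10^7 Pa = 509.7 bar
gypsum: 2310 kg/m³ × 9.81 m/s² × 230 m = 5.212×10^6 Pa = 52.12 bar
Total = 509.7 + 52.12 = 561.84 bar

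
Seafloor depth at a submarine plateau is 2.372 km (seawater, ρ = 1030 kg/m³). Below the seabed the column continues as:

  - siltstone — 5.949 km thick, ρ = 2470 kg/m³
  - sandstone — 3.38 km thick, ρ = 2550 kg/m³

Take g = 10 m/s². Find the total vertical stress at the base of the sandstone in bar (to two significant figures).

2600 bar

seawater: 1030 kg/m³ × 10 m/s² × 2372 m = 2.443×10^7 Pa = 244.3 bar
siltstone: 2470 kg/m³ × 10 m/s² × 5949 m = 1.469×10^8 Pa = 1469 bar
sandstone: 2550 kg/m³ × 10 m/s² × 3380 m = 8.619×10^7 Pa = 861.9 bar
Total = 244.3 + 1469 + 861.9 = 2575.6 bar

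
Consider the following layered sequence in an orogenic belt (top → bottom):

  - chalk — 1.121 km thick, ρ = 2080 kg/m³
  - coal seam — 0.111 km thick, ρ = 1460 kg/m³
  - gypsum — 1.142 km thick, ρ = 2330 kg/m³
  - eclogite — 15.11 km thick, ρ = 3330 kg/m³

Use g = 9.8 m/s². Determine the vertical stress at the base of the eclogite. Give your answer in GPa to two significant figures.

0.54 GPa

chalk: 2080 kg/m³ × 9.8 m/s² × 1121 m = 2.285×10^7 Pa = 0.02285 GPa
coal seam: 1460 kg/m³ × 9.8 m/s² × 111 m = 1.588×10^6 Pa = 1.588×10^-3 GPa
gypsum: 2330 kg/m³ × 9.8 m/s² × 1142 m = 2.608×10^7 Pa = 0.02608 GPa
eclogite: 3330 kg/m³ × 9.8 m/s² × 15110 m = 4.931×10^8 Pa = 0.4931 GPa
Total = 0.02285 + 1.588×10^-3 + 0.02608 + 0.4931 = 0.54361 GPa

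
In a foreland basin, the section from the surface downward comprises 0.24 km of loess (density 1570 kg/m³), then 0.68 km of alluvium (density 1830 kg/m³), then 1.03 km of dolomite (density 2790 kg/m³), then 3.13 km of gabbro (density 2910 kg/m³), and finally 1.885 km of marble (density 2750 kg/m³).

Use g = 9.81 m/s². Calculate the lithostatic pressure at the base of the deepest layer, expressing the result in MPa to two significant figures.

loess: 1570 kg/m³ × 9.81 m/s² × 240 m = 3.696×10^6 Pa = 3.696 MPa
alluvium: 1830 kg/m³ × 9.81 m/s² × 680 m = 1.221×10^7 Pa = 12.21 MPa
dolomite: 2790 kg/m³ × 9.81 m/s² × 1030 m = 2.819×10^7 Pa = 28.19 MPa
gabbro: 2910 kg/m³ × 9.81 m/s² × 3130 m = 8.935×10^7 Pa = 89.35 MPa
marble: 2750 kg/m³ × 9.81 m/s² × 1885 m = 5.085×10^7 Pa = 50.85 MPa
Total = 3.696 + 12.21 + 28.19 + 89.35 + 50.85 = 184.30 MPa

180 MPa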